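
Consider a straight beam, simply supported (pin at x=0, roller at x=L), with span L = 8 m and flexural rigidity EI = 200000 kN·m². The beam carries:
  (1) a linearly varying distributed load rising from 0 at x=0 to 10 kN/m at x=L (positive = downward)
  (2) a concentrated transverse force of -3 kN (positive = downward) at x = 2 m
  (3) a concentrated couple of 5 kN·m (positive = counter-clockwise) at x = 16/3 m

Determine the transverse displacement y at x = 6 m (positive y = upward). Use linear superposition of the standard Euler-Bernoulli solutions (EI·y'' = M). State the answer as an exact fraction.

y(6) = -3413/3600000 m

Load 1 — triangular load w₀=10 kN/m (0→w₀ over full span):
  y_1 = -w₀x(7L⁴-10L²x²+3x⁴)/(360LEI) = -10·6·(7·8⁴-10·8²·6²+3·6⁴)/(360·8·200000) = -119/120000 m
Load 2 — point force P=-3 kN at a=2 m (b=L-a=6):
  y_2 = -Pa(L-x)(2Lx-a²-x²)/(6LEI)  [x>a] = -(-3)·2·(8-6)·(2·8·6-2²-6²)/(6·8·200000) = 7/100000 m
Load 3 — applied couple M₀=5 kN·m at a=16/3 m (b=L-a=8/3):
  y_3 = (M₀x³/(6L)-M₀(x-a)²/2+C₁x)/EI  [x>a] with C₁=M₀(3b²-L²)/(6L)=-40/9 = (5·6³/(6·8)-5·(6-(16/3))²/2+(-40/9)·6)/200000 = -19/720000 m
Superposition: y = Σ y_i = -3413/3600000 m ≈ -0.000948 m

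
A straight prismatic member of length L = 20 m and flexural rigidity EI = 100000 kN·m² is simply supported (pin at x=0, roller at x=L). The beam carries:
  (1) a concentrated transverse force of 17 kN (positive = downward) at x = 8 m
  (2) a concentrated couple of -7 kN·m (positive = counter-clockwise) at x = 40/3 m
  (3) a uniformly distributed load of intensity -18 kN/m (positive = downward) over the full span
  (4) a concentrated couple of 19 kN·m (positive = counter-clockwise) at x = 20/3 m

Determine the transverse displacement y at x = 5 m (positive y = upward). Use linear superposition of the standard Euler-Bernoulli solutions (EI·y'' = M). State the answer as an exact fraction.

y(5) = 299413/1200000 m

Load 1 — point force P=17 kN at a=8 m (b=L-a=12):
  y_1 = -Pbx(L²-b²-x²)/(6LEI)  [x≤a] = -17·12·5·(20²-12²-5²)/(6·20·100000) = -3927/200000 m
Load 2 — applied couple M₀=-7 kN·m at a=40/3 m (b=L-a=20/3):
  y_2 = (M₀x³/(6L)+C₁x)/EI  [x≤a] with C₁=M₀(3b²-L²)/(6L)=140/9 = ((-7)·5³/(6·20)+(140/9)·5)/100000 = 203/288000 m
Load 3 — uniform load w=-18 kN/m over full span:
  y_3 = -wx(L³-2Lx²+x³)/(24EI) = -(-18)·5·(20³-2·20·5²+5³)/(24·100000) = 171/640 m
Load 4 — applied couple M₀=19 kN·m at a=20/3 m (b=L-a=40/3):
  y_4 = (M₀x³/(6L)+C₁x)/EI  [x≤a] with C₁=M₀(3b²-L²)/(6L)=190/9 = (19·5³/(6·20)+(190/9)·5)/100000 = 361/288000 m
Superposition: y = Σ y_i = 299413/1200000 m ≈ 0.249511 m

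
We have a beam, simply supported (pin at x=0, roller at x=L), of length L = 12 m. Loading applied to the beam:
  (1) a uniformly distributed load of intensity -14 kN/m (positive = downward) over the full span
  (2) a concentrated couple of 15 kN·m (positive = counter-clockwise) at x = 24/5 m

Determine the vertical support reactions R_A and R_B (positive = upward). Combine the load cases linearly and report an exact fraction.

Load 1 — uniform load w=-14 kN/m over full span:
  R_A = wL/2 = (-14)·12/2 = -84 kN
  R_B = wL/2 = (-14)·12/2 = -84 kN
Load 2 — applied couple M₀=15 kN·m at a=24/5 m (b=L-a=36/5):
  R_A = M₀/L = 15/12 = 5/4 kN
  R_B = -M₀/L = -15/12 = -5/4 kN
Superposition: R_A = -331/4 kN, R_B = -341/4 kN

R_A = -331/4 kN, R_B = -341/4 kN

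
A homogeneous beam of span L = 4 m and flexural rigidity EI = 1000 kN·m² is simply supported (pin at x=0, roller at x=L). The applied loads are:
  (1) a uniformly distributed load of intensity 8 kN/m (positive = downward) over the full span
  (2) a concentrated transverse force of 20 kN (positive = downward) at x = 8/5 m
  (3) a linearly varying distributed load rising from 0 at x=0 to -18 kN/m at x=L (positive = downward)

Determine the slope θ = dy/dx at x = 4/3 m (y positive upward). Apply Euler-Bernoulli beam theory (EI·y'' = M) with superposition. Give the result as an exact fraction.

θ(4/3) = -1964/253125 rad

Load 1 — uniform load w=8 kN/m over full span:
  θ_1 = -w(L³-6Lx²+4x³)/(24EI) = -8·(4³-6·4·(4/3)²+4·(4/3)³)/(24·1000) = -104/10125 rad
Load 2 — point force P=20 kN at a=8/5 m (b=L-a=12/5):
  θ_2 = -Pb(L²-b²-3x²)/(6LEI)  [x≤a] = -20·(12/5)·(4²-(12/5)²-3·(4/3)²)/(6·4·1000) = -92/9375 rad
Load 3 — triangular load w₀=-18 kN/m (0→w₀ over full span):
  θ_3 = -w₀(7L⁴-30L²x²+15x⁴)/(360LEI) = -(-18)·(7·4⁴-30·4²·(4/3)²+15·(4/3)⁴)/(360·4·1000) = 208/16875 rad
Superposition: θ = Σ θ_i = -1964/253125 rad ≈ -0.007759 rad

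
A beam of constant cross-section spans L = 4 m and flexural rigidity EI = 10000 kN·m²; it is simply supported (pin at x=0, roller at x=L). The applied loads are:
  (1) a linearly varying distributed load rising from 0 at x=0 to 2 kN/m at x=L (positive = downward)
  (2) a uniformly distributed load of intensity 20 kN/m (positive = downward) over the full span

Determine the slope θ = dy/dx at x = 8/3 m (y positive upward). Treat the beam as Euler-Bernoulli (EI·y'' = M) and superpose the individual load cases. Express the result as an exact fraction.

θ(8/3) = 2041/759375 rad

Load 1 — triangular load w₀=2 kN/m (0→w₀ over full span):
  θ_1 = -w₀(7L⁴-30L²x²+15x⁴)/(360LEI) = -2·(7·4⁴-30·4²·(8/3)²+15·(8/3)⁴)/(360·4·10000) = 91/759375 rad
Load 2 — uniform load w=20 kN/m over full span:
  θ_2 = -w(L³-6Lx²+4x³)/(24EI) = -20·(4³-6·4·(8/3)²+4·(8/3)³)/(24·10000) = 26/10125 rad
Superposition: θ = Σ θ_i = 2041/759375 rad ≈ 0.002688 rad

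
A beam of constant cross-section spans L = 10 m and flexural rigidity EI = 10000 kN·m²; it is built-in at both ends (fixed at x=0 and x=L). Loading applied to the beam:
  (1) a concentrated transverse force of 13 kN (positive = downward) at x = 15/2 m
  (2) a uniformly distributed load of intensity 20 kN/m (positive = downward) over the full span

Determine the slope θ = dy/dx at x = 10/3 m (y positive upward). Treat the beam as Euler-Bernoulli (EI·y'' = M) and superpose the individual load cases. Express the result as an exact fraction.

θ(10/3) = -1717/129600 rad

Load 1 — point force P=13 kN at a=15/2 m (b=L-a=5/2):
  θ_1 = -Pb²x(2aL-(3a+b)x)/(2L³EI)  [x≤a] = -13·(5/2)²·(10/3)·(2·(15/2)·10-(3·(15/2)+(5/2))·(10/3))/(2·10³·10000) = -13/14400 rad
Load 2 — uniform load w=20 kN/m over full span:
  θ_2 = -wx(L-x)(L-2x)/(12EI) = -20·(10/3)·(10-(10/3))·(10-2·(10/3))/(12·10000) = -1/81 rad
Superposition: θ = Σ θ_i = -1717/129600 rad ≈ -0.013248 rad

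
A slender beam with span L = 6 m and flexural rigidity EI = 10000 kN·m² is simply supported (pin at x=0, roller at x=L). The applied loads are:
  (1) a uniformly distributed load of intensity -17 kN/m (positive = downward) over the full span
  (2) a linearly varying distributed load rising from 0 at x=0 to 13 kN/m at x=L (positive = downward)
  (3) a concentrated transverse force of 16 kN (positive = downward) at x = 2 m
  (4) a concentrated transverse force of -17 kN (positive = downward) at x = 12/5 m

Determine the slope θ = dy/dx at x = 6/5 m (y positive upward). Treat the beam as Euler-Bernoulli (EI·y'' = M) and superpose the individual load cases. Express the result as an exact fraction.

Load 1 — uniform load w=-17 kN/m over full span:
  θ_1 = -w(L³-6Lx²+4x³)/(24EI) = -(-17)·(6³-6·6·(6/5)²+4·(6/5)³)/(24·10000) = 15147/1250000 rad
Load 2 — triangular load w₀=13 kN/m (0→w₀ over full span):
  θ_2 = -w₀(7L⁴-30L²x²+15x⁴)/(360LEI) = -13·(7·6⁴-30·6²·(6/5)²+15·(6/5)⁴)/(360·6·10000) = -3549/781250 rad
Load 3 — point force P=16 kN at a=2 m (b=L-a=4):
  θ_3 = -Pb(L²-b²-3x²)/(6LEI)  [x≤a] = -16·4·(6²-4²-3·(6/5)²)/(6·6·10000) = -392/140625 rad
Load 4 — point force P=-17 kN at a=12/5 m (b=L-a=18/5):
  θ_4 = -Pb(L²-b²-3x²)/(6LEI)  [x≤a] = -(-17)·(18/5)·(6²-(18/5)²-3·(6/5)²)/(6·6·10000) = 1989/625000 rad
Superposition: θ = Σ θ_i = 448297/56250000 rad ≈ 0.007970 rad

θ(6/5) = 448297/56250000 rad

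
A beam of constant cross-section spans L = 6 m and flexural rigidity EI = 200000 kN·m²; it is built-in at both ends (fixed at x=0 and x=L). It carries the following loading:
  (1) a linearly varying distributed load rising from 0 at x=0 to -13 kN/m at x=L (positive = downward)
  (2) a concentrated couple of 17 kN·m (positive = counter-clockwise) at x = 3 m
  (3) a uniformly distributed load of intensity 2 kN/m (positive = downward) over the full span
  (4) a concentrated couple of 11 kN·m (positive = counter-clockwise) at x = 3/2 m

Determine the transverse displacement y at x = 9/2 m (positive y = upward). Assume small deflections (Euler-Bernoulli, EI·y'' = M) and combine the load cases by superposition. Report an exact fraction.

Load 1 — triangular load w₀=-13 kN/m (0→w₀ over full span):
  y_1 = -w₀x²(L-x)²(x+2L)/(120LEI) = -(-13)·(9/2)²·(6-(9/2))²·((9/2)+2·6)/(120·6·200000) = 34749/512000000 m
Load 2 — applied couple M₀=17 kN·m at a=3 m (b=L-a=3):
  y_2 = (R_Ax³/6 - M_Ax²/2 - M₀(x-a)²/2)/EI  [x>a] with R_A=17/4, M_A=17/4 = ((17/4)·(9/2)³/6 - (17/4)·(9/2)²/2 - 17·((9/2)-3)²/2)/200000 = 153/12800000 m
Load 3 — uniform load w=2 kN/m over full span:
  y_3 = -wx²(L-x)²/(24EI) = -2·(9/2)²·(6-(9/2))²/(24·200000) = -243/12800000 m
Load 4 — applied couple M₀=11 kN·m at a=3/2 m (b=L-a=9/2):
  y_4 = (R_Ax³/6 - M_Ax²/2 - M₀(x-a)²/2)/EI  [x>a] with R_A=33/16, M_A=-33/16 = ((33/16)·(9/2)³/6 - (-33/16)·(9/2)²/2 - 11·((9/2)-(3/2))²/2)/200000 = 693/51200000 m
Superposition: y = Σ y_i = 38079/512000000 m ≈ 0.000074 m

y(9/2) = 38079/512000000 m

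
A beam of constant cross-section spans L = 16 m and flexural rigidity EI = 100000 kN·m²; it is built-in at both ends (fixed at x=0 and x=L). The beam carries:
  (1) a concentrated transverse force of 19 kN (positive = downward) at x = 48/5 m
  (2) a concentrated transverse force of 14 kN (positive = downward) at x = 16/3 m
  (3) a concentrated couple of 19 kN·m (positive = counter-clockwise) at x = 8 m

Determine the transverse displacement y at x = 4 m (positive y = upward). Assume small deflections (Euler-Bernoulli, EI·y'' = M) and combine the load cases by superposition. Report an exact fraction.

y(4) = -136079/40500000 m

Load 1 — point force P=19 kN at a=48/5 m (b=L-a=32/5):
  y_1 = -Pb²x²(3aL-(3a+b)x)/(6L³EI)  [x≤a] = -19·(32/5)²·4²·(3·(48/5)·16-(3·(48/5)+(32/5))·4)/(6·16³·100000) = -76/46875 m
Load 2 — point force P=14 kN at a=16/3 m (b=L-a=32/3):
  y_2 = -Pb²x²(3aL-(3a+b)x)/(6L³EI)  [x≤a] = -14·(32/3)²·4²·(3·(16/3)·16-(3·(16/3)+(32/3))·4)/(6·16³·100000) = -392/253125 m
Load 3 — applied couple M₀=19 kN·m at a=8 m (b=L-a=8):
  y_3 = (R_Ax³/6 - M_Ax²/2)/EI  [x≤a] with R_A=57/32, M_A=19/4 = ((57/32)·4³/6 - (19/4)·4²/2)/100000 = -19/100000 m
Superposition: y = Σ y_i = -136079/40500000 m ≈ -0.003360 m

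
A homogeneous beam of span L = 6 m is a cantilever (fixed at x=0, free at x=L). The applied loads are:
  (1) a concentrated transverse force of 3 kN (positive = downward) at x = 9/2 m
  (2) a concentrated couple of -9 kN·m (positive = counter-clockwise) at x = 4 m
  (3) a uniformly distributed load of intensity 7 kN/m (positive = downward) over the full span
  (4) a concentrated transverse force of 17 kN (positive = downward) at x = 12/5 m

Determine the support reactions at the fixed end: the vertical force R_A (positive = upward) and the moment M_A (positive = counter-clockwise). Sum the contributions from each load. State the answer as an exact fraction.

R_A = 62 kN, M_A = 1893/10 kN·m

Load 1 — point force P=3 kN at a=9/2 m (b=L-a=3/2):
  R_A = P = 3 kN
  M_A = Pa = 3·(9/2) = 27/2 kN·m
Load 2 — applied couple M₀=-9 kN·m at a=4 m (b=L-a=2):
  R_A = 0 kN
  M_A = -M₀ = -(-9) = 9 kN·m
Load 3 — uniform load w=7 kN/m over full span:
  R_A = wL = 7·6 = 42 kN
  M_A = wL²/2 = 7·6²/2 = 126 kN·m
Load 4 — point force P=17 kN at a=12/5 m (b=L-a=18/5):
  R_A = P = 17 kN
  M_A = Pa = 17·(12/5) = 204/5 kN·m
Superposition: R_A = 62 kN, M_A = 1893/10 kN·m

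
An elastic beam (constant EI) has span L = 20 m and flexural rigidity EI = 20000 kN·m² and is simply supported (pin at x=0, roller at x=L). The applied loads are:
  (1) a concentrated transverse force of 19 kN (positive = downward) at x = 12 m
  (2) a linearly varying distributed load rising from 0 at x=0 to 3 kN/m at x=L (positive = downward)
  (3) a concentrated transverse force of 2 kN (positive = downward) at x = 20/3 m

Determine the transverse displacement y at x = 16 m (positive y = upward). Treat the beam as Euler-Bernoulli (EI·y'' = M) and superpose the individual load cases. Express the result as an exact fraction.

y(16) = -248419/1265625 m

Load 1 — point force P=19 kN at a=12 m (b=L-a=8):
  y_1 = -Pa(L-x)(2Lx-a²-x²)/(6LEI)  [x>a] = -19·12·(20-16)·(2·20·16-12²-16²)/(6·20·20000) = -57/625 m
Load 2 — triangular load w₀=3 kN/m (0→w₀ over full span):
  y_2 = -w₀x(7L⁴-10L²x²+3x⁴)/(360LEI) = -3·16·(7·20⁴-10·20²·16²+3·16⁴)/(360·20·20000) = -1524/15625 m
Load 3 — point force P=2 kN at a=20/3 m (b=L-a=40/3):
  y_3 = -Pa(L-x)(2Lx-a²-x²)/(6LEI)  [x>a] = -2·(20/3)·(20-16)·(2·20·16-(20/3)²-16²)/(6·20·20000) = -382/50625 m
Superposition: y = Σ y_i = -248419/1265625 m ≈ -0.196282 m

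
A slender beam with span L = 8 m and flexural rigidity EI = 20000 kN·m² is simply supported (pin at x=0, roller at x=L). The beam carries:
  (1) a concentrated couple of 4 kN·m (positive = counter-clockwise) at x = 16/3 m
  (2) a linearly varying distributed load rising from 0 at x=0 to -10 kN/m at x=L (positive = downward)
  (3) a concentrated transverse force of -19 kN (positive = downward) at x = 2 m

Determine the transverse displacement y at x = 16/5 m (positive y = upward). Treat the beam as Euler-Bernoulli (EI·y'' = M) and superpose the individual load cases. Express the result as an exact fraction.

y(16/5) = 2679301/140625000 m

Load 1 — applied couple M₀=4 kN·m at a=16/3 m (b=L-a=8/3):
  y_1 = (M₀x³/(6L)+C₁x)/EI  [x≤a] with C₁=M₀(3b²-L²)/(6L)=-32/9 = (4·(16/5)³/(6·8)+(-32/9)·(16/5))/20000 = -304/703125 m
Load 2 — triangular load w₀=-10 kN/m (0→w₀ over full span):
  y_2 = -w₀x(7L⁴-10L²x²+3x⁴)/(360LEI) = -(-10)·(16/5)·(7·8⁴-10·8²·(16/5)²+3·(16/5)⁴)/(360·8·20000) = 73024/5859375 m
Load 3 — point force P=-19 kN at a=2 m (b=L-a=6):
  y_3 = -Pa(L-x)(2Lx-a²-x²)/(6LEI)  [x>a] = -(-19)·2·(8-(16/5))·(2·8·(16/5)-2²-(16/5)²)/(6·8·20000) = 4389/625000 m
Superposition: y = Σ y_i = 2679301/140625000 m ≈ 0.019053 m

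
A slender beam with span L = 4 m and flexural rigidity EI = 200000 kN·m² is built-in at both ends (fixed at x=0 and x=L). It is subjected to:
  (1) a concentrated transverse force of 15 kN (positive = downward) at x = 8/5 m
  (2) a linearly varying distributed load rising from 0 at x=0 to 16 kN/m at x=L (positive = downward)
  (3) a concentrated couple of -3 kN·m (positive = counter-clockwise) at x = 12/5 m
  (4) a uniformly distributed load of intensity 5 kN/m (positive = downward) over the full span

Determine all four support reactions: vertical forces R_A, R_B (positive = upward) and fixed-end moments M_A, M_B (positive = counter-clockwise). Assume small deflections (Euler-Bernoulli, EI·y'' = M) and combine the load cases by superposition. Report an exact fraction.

Load 1 — point force P=15 kN at a=8/5 m (b=L-a=12/5):
  R_A = Pb²(3a+b)/L³ = 15·(12/5)²·(3·(8/5)+(12/5))/4³ = 243/25 kN
  M_A = Pab²/L² = 15·(8/5)·(12/5)²/4² = 216/25 kN·m
  R_B = Pa²(a+3b)/L³ = 15·(8/5)²·((8/5)+3·(12/5))/4³ = 132/25 kN
  M_B = -Pa²b/L² = -15·(8/5)²·(12/5)/4² = -144/25 kN·m
Load 2 — triangular load w₀=16 kN/m (0→w₀ over full span):
  R_A = 3w₀L/20 = 3·16·4/20 = 48/5 kN
  M_A = w₀L²/30 = 16·4²/30 = 128/15 kN·m
  R_B = 7w₀L/20 = 7·16·4/20 = 112/5 kN
  M_B = -w₀L²/20 = -16·4²/20 = -64/5 kN·m
Load 3 — applied couple M₀=-3 kN·m at a=12/5 m (b=L-a=8/5):
  R_A = 6M₀ab/L³ = 6·(-3)·(12/5)·(8/5)/4³ = -27/25 kN
  M_A = M₀b(2a-b)/L² = (-3)·(8/5)·(2·(12/5)-(8/5))/4² = -24/25 kN·m
  R_B = -6M₀ab/L³ = -6·(-3)·(12/5)·(8/5)/4³ = 27/25 kN
  M_B = M₀a(2b-a)/L² = (-3)·(12/5)·(2·(8/5)-(12/5))/4² = -9/25 kN·m
Load 4 — uniform load w=5 kN/m over full span:
  R_A = wL/2 = 5·4/2 = 10 kN
  M_A = wL²/12 = 5·4²/12 = 20/3 kN·m
  R_B = wL/2 = 5·4/2 = 10 kN
  M_B = -wL²/12 = -5·4²/12 = -20/3 kN·m
Superposition: R_A = 706/25 kN, M_A = 572/25 kN·m, R_B = 969/25 kN, M_B = -1919/75 kN·m

R_A = 706/25 kN, M_A = 572/25 kN·m, R_B = 969/25 kN, M_B = -1919/75 kN·m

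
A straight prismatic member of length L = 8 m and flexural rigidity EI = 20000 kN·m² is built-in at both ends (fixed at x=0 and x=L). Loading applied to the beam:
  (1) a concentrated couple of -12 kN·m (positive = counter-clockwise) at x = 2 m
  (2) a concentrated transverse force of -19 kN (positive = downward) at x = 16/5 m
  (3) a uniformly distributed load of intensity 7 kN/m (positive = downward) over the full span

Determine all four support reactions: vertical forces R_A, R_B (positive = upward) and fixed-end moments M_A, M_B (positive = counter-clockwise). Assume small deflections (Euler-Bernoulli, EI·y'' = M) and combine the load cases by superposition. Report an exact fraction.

Load 1 — applied couple M₀=-12 kN·m at a=2 m (b=L-a=6):
  R_A = 6M₀ab/L³ = 6·(-12)·2·6/8³ = -27/16 kN
  M_A = M₀b(2a-b)/L² = (-12)·6·(2·2-6)/8² = 9/4 kN·m
  R_B = -6M₀ab/L³ = -6·(-12)·2·6/8³ = 27/16 kN
  M_B = M₀a(2b-a)/L² = (-12)·2·(2·6-2)/8² = -15/4 kN·m
Load 2 — point force P=-19 kN at a=16/5 m (b=L-a=24/5):
  R_A = Pb²(3a+b)/L³ = (-19)·(24/5)²·(3·(16/5)+(24/5))/8³ = -1539/125 kN
  M_A = Pab²/L² = (-19)·(16/5)·(24/5)²/8² = -2736/125 kN·m
  R_B = Pa²(a+3b)/L³ = (-19)·(16/5)²·((16/5)+3·(24/5))/8³ = -836/125 kN
  M_B = -Pa²b/L² = -(-19)·(16/5)²·(24/5)/8² = 1824/125 kN·m
Load 3 — uniform load w=7 kN/m over full span:
  R_A = wL/2 = 7·8/2 = 28 kN
  M_A = wL²/12 = 7·8²/12 = 112/3 kN·m
  R_B = wL/2 = 7·8/2 = 28 kN
  M_B = -wL²/12 = -7·8²/12 = -112/3 kN·m
Superposition: R_A = 28001/2000 kN, M_A = 26543/1500 kN·m, R_B = 45999/2000 kN, M_B = -39737/1500 kN·m

R_A = 28001/2000 kN, M_A = 26543/1500 kN·m, R_B = 45999/2000 kN, M_B = -39737/1500 kN·m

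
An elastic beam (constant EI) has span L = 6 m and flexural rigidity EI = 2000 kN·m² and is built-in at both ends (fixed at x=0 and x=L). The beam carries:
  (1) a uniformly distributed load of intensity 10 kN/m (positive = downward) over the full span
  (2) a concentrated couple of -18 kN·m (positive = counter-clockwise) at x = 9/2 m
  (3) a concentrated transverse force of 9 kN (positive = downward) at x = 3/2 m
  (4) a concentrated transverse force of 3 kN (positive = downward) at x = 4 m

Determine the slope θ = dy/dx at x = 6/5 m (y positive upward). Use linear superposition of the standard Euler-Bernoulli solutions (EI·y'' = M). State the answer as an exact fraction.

θ(6/5) = -3529/400000 rad

Load 1 — uniform load w=10 kN/m over full span:
  θ_1 = -wx(L-x)(L-2x)/(12EI) = -10·(6/5)·(6-(6/5))·(6-2·(6/5))/(12·2000) = -27/3125 rad
Load 2 — applied couple M₀=-18 kN·m at a=9/2 m (b=L-a=3/2):
  θ_2 = (R_Ax²/2 - M_Ax)/EI  [x≤a] with R_A=-27/8, M_A=-45/8 = ((-27/8)·(6/5)²/2 - (-45/8)·(6/5))/2000 = 27/12500 rad
Load 3 — point force P=9 kN at a=3/2 m (b=L-a=9/2):
  θ_3 = -Pb²x(2aL-(3a+b)x)/(2L³EI)  [x≤a] = -9·(9/2)²·(6/5)·(2·(3/2)·6-(3·(3/2)+(9/2))·(6/5))/(2·6³·2000) = -729/400000 rad
Load 4 — point force P=3 kN at a=4 m (b=L-a=2):
  θ_4 = -Pb²x(2aL-(3a+b)x)/(2L³EI)  [x≤a] = -3·2²·(6/5)·(2·4·6-(3·4+2)·(6/5))/(2·6³·2000) = -13/25000 rad
Superposition: θ = Σ θ_i = -3529/400000 rad ≈ -0.008823 rad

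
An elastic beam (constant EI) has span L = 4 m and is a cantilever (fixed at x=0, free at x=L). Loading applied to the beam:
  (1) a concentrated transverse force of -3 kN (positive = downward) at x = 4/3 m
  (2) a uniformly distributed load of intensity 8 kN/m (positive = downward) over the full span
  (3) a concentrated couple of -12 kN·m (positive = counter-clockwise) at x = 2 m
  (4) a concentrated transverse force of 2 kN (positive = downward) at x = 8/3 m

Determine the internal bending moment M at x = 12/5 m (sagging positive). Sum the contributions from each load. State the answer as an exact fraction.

Load 1 — point force P=-3 kN at a=4/3 m (b=L-a=8/3):
  M_1 = 0  [x>a] = 0 kN·m
Load 2 — uniform load w=8 kN/m over full span:
  M_2 = -w(L-x)²/2 = -8·(4-(12/5))²/2 = -256/25 kN·m
Load 3 — applied couple M₀=-12 kN·m at a=2 m (b=L-a=2):
  M_3 = 0  [x>a] = 0 kN·m
Load 4 — point force P=2 kN at a=8/3 m (b=L-a=4/3):
  M_4 = -P(a-x)  [x≤a] = -2·((8/3)-(12/5)) = -8/15 kN·m
Superposition: M = Σ M_i = -808/75 kN·m ≈ -10.773333 kN·m

M(12/5) = -808/75 kN·m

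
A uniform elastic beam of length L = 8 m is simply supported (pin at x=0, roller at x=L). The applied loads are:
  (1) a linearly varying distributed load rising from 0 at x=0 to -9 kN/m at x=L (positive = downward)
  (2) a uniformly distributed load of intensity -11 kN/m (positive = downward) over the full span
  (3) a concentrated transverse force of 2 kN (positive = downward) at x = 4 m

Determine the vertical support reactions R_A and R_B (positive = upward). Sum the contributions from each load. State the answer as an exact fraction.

Load 1 — triangular load w₀=-9 kN/m (0→w₀ over full span):
  R_A = w₀L/6 = (-9)·8/6 = -12 kN
  R_B = w₀L/3 = (-9)·8/3 = -24 kN
Load 2 — uniform load w=-11 kN/m over full span:
  R_A = wL/2 = (-11)·8/2 = -44 kN
  R_B = wL/2 = (-11)·8/2 = -44 kN
Load 3 — point force P=2 kN at a=4 m (b=L-a=4):
  R_A = Pb/L = 2·4/8 = 1 kN
  R_B = Pa/L = 2·4/8 = 1 kN
Superposition: R_A = -55 kN, R_B = -67 kN

R_A = -55 kN, R_B = -67 kN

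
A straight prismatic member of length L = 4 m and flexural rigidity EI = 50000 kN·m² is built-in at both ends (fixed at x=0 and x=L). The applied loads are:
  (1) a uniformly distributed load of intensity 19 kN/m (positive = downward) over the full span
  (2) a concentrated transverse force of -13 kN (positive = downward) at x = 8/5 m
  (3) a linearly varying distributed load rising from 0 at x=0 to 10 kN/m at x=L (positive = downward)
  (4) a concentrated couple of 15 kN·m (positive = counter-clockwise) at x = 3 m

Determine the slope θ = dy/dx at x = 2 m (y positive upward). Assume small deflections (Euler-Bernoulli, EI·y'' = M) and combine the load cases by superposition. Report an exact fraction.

Load 1 — uniform load w=19 kN/m over full span:
  θ_1 = -wx(L-x)(L-2x)/(12EI) = -19·2·(4-2)·(4-2·2)/(12·50000) = 0 rad
Load 2 — point force P=-13 kN at a=8/5 m (b=L-a=12/5):
  θ_2 = Pa²(L-x)(2bL-(3b+a)(L-x))/(2L³EI)  [x>a] = (-13)·(8/5)²·(4-2)·(2·(12/5)·4-(3·(12/5)+(8/5))·(4-2))/(2·4³·50000) = -13/781250 rad
Load 3 — triangular load w₀=10 kN/m (0→w₀ over full span):
  θ_3 = -w₀(2x(L-x)(L-2x)(x+2L)+x²(L-x)²)/(120LEI) = -10·(2·2·(4-2)·(4-2·2)·(2+2·4)+2²·(4-2)²)/(120·4·50000) = -1/150000 rad
Load 4 — applied couple M₀=15 kN·m at a=3 m (b=L-a=1):
  θ_4 = (R_Ax²/2 - M_Ax)/EI  [x≤a] with R_A=135/32, M_A=75/16 = ((135/32)·2²/2 - (75/16)·2)/50000 = -3/160000 rad
Superposition: θ = Σ θ_i = -12617/300000000 rad ≈ -0.000042 rad

θ(2) = -12617/300000000 rad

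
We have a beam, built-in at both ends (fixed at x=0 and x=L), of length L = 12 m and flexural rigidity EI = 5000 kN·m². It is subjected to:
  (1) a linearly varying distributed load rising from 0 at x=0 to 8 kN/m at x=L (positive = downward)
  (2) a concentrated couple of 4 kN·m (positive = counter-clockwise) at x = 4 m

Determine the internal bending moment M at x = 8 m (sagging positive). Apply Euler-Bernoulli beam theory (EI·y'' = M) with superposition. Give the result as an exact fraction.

M(8) = 292/15 kN·m

Load 1 — triangular load w₀=8 kN/m (0→w₀ over full span):
  M_1 = 3w₀Lx/20 - w₀L²/30 - w₀x³/(6L) = 3·8·12·8/20 - 8·12²/30 - 8·8³/(6·12) = 896/45 kN·m
Load 2 — applied couple M₀=4 kN·m at a=4 m (b=L-a=8):
  M_2 = R_Ax - M_A - M₀  [x>a] with R_A=4/9, M_A=0 = (4/9)·8 - 0 - 4 = -4/9 kN·m
Superposition: M = Σ M_i = 292/15 kN·m ≈ 19.466667 kN·m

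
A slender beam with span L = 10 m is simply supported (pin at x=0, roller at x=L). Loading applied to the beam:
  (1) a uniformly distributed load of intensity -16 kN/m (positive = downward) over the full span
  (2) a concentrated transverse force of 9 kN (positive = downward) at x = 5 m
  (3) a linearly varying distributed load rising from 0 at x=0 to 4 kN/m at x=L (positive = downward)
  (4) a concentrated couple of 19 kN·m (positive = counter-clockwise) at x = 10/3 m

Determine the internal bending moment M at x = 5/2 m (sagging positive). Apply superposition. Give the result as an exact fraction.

Load 1 — uniform load w=-16 kN/m over full span:
  M_1 = wx(L-x)/2 = (-16)·(5/2)·(10-(5/2))/2 = -150 kN·m
Load 2 — point force P=9 kN at a=5 m (b=L-a=5):
  M_2 = Pbx/L  [x≤a] = 9·5·(5/2)/10 = 45/4 kN·m
Load 3 — triangular load w₀=4 kN/m (0→w₀ over full span):
  M_3 = w₀Lx/6 - w₀x³/(6L) = 4·10·(5/2)/6 - 4·(5/2)³/(6·10) = 125/8 kN·m
Load 4 — applied couple M₀=19 kN·m at a=10/3 m (b=L-a=20/3):
  M_4 = M₀x/L  [x≤a] = 19·(5/2)/10 = 19/4 kN·m
Superposition: M = Σ M_i = -947/8 kN·m ≈ -118.375000 kN·m

M(5/2) = -947/8 kN·m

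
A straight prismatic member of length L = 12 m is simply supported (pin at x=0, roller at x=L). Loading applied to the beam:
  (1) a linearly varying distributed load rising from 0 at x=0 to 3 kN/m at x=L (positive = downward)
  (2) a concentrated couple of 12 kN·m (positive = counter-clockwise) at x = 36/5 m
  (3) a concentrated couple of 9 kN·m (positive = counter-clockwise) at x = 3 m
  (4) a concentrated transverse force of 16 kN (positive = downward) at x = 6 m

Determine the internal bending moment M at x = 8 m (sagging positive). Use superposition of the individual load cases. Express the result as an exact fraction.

M(8) = 155/3 kN·m

Load 1 — triangular load w₀=3 kN/m (0→w₀ over full span):
  M_1 = w₀Lx/6 - w₀x³/(6L) = 3·12·8/6 - 3·8³/(6·12) = 80/3 kN·m
Load 2 — applied couple M₀=12 kN·m at a=36/5 m (b=L-a=24/5):
  M_2 = M₀x/L - M₀  [x>a] = 12·8/12 - 12 = -4 kN·m
Load 3 — applied couple M₀=9 kN·m at a=3 m (b=L-a=9):
  M_3 = M₀x/L - M₀  [x>a] = 9·8/12 - 9 = -3 kN·m
Load 4 — point force P=16 kN at a=6 m (b=L-a=6):
  M_4 = Pa(L-x)/L  [x>a] = 16·6·(12-8)/12 = 32 kN·m
Superposition: M = Σ M_i = 155/3 kN·m ≈ 51.666667 kN·m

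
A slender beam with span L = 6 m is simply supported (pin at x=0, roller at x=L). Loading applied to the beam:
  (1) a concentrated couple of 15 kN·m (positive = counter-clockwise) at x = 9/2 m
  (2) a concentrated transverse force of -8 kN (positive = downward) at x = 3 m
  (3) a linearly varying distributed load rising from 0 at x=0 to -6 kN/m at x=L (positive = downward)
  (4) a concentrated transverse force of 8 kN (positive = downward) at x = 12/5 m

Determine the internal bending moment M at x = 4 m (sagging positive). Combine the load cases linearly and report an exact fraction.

M(4) = -74/15 kN·m

Load 1 — applied couple M₀=15 kN·m at a=9/2 m (b=L-a=3/2):
  M_1 = M₀x/L  [x≤a] = 15·4/6 = 10 kN·m
Load 2 — point force P=-8 kN at a=3 m (b=L-a=3):
  M_2 = Pa(L-x)/L  [x>a] = (-8)·3·(6-4)/6 = -8 kN·m
Load 3 — triangular load w₀=-6 kN/m (0→w₀ over full span):
  M_3 = w₀Lx/6 - w₀x³/(6L) = (-6)·6·4/6 - (-6)·4³/(6·6) = -40/3 kN·m
Load 4 — point force P=8 kN at a=12/5 m (b=L-a=18/5):
  M_4 = Pa(L-x)/L  [x>a] = 8·(12/5)·(6-4)/6 = 32/5 kN·m
Superposition: M = Σ M_i = -74/15 kN·m ≈ -4.933333 kN·m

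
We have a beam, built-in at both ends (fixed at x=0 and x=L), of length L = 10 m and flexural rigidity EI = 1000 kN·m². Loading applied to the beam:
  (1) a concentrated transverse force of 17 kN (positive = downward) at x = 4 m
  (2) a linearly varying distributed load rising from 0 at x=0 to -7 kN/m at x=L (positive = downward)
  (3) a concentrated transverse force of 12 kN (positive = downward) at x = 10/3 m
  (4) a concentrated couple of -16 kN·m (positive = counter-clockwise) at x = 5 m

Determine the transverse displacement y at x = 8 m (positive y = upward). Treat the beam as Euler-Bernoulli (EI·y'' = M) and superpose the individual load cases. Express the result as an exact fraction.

Load 1 — point force P=17 kN at a=4 m (b=L-a=6):
  y_1 = -Pa²(L-x)²(3bL-(3b+a)(L-x))/(6L³EI)  [x>a] = -17·4²·(10-8)²·(3·6·10-(3·6+4)·(10-8))/(6·10³·1000) = -1156/46875 m
Load 2 — triangular load w₀=-7 kN/m (0→w₀ over full span):
  y_2 = -w₀x²(L-x)²(x+2L)/(120LEI) = -(-7)·8²·(10-8)²·(8+2·10)/(120·10·1000) = 392/9375 m
Load 3 — point force P=12 kN at a=10/3 m (b=L-a=20/3):
  y_3 = -Pa²(L-x)²(3bL-(3b+a)(L-x))/(6L³EI)  [x>a] = -12·(10/3)²·(10-8)²·(3·(20/3)·10-(3·(20/3)+(10/3))·(10-8))/(6·10³·1000) = -46/3375 m
Load 4 — applied couple M₀=-16 kN·m at a=5 m (b=L-a=5):
  y_4 = (R_Ax³/6 - M_Ax²/2 - M₀(x-a)²/2)/EI  [x>a] with R_A=-12/5, M_A=-4 = ((-12/5)·8³/6 - (-4)·8²/2 - (-16)·(8-5)²/2)/1000 = -3/625 m
Superposition: y = Σ y_i = -539/421875 m ≈ -0.001278 m

y(8) = -539/421875 m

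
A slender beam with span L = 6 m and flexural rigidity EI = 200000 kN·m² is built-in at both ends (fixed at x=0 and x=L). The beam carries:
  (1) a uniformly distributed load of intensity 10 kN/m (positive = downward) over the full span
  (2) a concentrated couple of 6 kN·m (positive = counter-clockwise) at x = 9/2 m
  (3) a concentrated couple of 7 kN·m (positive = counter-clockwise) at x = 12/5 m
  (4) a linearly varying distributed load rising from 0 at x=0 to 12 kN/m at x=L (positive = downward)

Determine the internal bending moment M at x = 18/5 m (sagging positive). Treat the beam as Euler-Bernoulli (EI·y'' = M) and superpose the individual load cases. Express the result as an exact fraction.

Load 1 — uniform load w=10 kN/m over full span:
  M_1 = wLx/2 - wL²/12 - wx²/2 = 10·6·(18/5)/2 - 10·6²/12 - 10·(18/5)²/2 = 66/5 kN·m
Load 2 — applied couple M₀=6 kN·m at a=9/2 m (b=L-a=3/2):
  M_2 = R_Ax - M_A  [x≤a] with R_A=9/8, M_A=15/8 = (9/8)·(18/5) - (15/8) = 87/40 kN·m
Load 3 — applied couple M₀=7 kN·m at a=12/5 m (b=L-a=18/5):
  M_3 = R_Ax - M_A - M₀  [x>a] with R_A=42/25, M_A=21/25 = (42/25)·(18/5) - (21/25) - 7 = -224/125 kN·m
Load 4 — triangular load w₀=12 kN/m (0→w₀ over full span):
  M_4 = 3w₀Lx/20 - w₀L²/30 - w₀x³/(6L) = 3·12·6·(18/5)/20 - 12·6²/30 - 12·(18/5)³/(6·6) = 1116/125 kN·m
Superposition: M = Σ M_i = 22511/1000 kN·m ≈ 22.511000 kN·m

M(18/5) = 22511/1000 kN·m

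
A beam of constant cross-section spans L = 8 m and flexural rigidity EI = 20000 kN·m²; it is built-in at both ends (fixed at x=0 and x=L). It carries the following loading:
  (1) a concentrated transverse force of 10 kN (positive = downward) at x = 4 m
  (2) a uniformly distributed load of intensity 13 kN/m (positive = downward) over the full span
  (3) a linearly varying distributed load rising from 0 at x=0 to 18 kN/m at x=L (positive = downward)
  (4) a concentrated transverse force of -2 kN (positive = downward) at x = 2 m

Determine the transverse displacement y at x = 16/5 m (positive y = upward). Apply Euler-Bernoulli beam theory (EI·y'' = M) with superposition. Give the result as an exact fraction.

y(16/5) = -1369589/117187500 m

Load 1 — point force P=10 kN at a=4 m (b=L-a=4):
  y_1 = -Pb²x²(3aL-(3a+b)x)/(6L³EI)  [x≤a] = -10·4²·(16/5)²·(3·4·8-(3·4+4)·(16/5))/(6·8³·20000) = -56/46875 m
Load 2 — uniform load w=13 kN/m over full span:
  y_2 = -wx²(L-x)²/(24EI) = -13·(16/5)²·(8-(16/5))²/(24·20000) = -2496/390625 m
Load 3 — triangular load w₀=18 kN/m (0→w₀ over full span):
  y_3 = -w₀x²(L-x)²(x+2L)/(120LEI) = -18·(16/5)²·(8-(16/5))²·((16/5)+2·8)/(120·8·20000) = -41472/9765625 m
Load 4 — point force P=-2 kN at a=2 m (b=L-a=6):
  y_4 = -Pa²(L-x)²(3bL-(3b+a)(L-x))/(6L³EI)  [x>a] = -(-2)·2²·(8-(16/5))²·(3·6·8-(3·6+2)·(8-(16/5)))/(6·8³·20000) = 9/62500 m
Superposition: y = Σ y_i = -1369589/117187500 m ≈ -0.011687 m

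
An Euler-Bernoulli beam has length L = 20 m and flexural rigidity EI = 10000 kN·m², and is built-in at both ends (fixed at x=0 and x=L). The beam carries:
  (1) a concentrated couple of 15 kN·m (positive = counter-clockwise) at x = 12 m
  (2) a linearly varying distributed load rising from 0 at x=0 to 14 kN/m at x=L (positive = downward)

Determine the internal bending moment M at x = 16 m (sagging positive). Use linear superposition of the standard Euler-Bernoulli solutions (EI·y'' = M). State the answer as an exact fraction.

Load 1 — applied couple M₀=15 kN·m at a=12 m (b=L-a=8):
  M_1 = R_Ax - M_A - M₀  [x>a] with R_A=27/25, M_A=24/5 = (27/25)·16 - (24/5) - 15 = -63/25 kN·m
Load 2 — triangular load w₀=14 kN/m (0→w₀ over full span):
  M_2 = 3w₀Lx/20 - w₀L²/30 - w₀x³/(6L) = 3·14·20·16/20 - 14·20²/30 - 14·16³/(6·20) = 112/15 kN·m
Superposition: M = Σ M_i = 371/75 kN·m ≈ 4.946667 kN·m

M(16) = 371/75 kN·m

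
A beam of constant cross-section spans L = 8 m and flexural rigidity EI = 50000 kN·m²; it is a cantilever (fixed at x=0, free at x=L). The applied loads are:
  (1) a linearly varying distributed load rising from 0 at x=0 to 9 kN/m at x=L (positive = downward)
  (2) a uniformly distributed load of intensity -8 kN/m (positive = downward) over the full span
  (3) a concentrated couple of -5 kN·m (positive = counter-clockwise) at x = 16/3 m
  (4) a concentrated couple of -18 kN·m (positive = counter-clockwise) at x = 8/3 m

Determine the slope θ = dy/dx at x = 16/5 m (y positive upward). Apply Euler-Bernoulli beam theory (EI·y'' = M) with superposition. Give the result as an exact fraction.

θ(16/5) = 4244/5859375 rad

Load 1 — triangular load w₀=9 kN/m (0→w₀ over full span):
  θ_1 = (w₀Lx²/4-w₀L²x/3-w₀x⁴/(24L))/EI = (9·8·(16/5)²/4-9·8²·(16/5)/3-9·(16/5)⁴/(24·8))/50000 = -16992/1953125 rad
Load 2 — uniform load w=-8 kN/m over full span:
  θ_2 = -wx(x²-3Lx+3L²)/(6EI) = -(-8)·(16/5)·((16/5)²-3·8·(16/5)+3·8²)/(6·50000) = 12544/1171875 rad
Load 3 — applied couple M₀=-5 kN·m at a=16/3 m (b=L-a=8/3):
  θ_3 = M₀x/EI  [x≤a] = (-5)·(16/5)/50000 = -1/3125 rad
Load 4 — applied couple M₀=-18 kN·m at a=8/3 m (b=L-a=16/3):
  θ_4 = M₀a/EI  [x>a] = (-18)·(8/3)/50000 = -3/3125 rad
Superposition: θ = Σ θ_i = 4244/5859375 rad ≈ 0.000724 rad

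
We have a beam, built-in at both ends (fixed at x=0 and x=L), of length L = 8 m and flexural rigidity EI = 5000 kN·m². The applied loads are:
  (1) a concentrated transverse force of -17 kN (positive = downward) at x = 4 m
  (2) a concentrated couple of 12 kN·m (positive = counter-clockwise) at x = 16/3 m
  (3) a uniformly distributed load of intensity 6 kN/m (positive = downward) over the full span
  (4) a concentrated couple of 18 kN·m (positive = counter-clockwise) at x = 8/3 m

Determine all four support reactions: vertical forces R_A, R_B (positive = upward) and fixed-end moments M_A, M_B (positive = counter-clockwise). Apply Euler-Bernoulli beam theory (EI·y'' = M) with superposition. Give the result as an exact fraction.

Load 1 — point force P=-17 kN at a=4 m (b=L-a=4):
  R_A = Pb²(3a+b)/L³ = (-17)·4²·(3·4+4)/8³ = -17/2 kN
  M_A = Pab²/L² = (-17)·4·4²/8² = -17 kN·m
  R_B = Pa²(a+3b)/L³ = (-17)·4²·(4+3·4)/8³ = -17/2 kN
  M_B = -Pa²b/L² = -(-17)·4²·4/8² = 17 kN·m
Load 2 — applied couple M₀=12 kN·m at a=16/3 m (b=L-a=8/3):
  R_A = 6M₀ab/L³ = 6·12·(16/3)·(8/3)/8³ = 2 kN
  M_A = M₀b(2a-b)/L² = 12·(8/3)·(2·(16/3)-(8/3))/8² = 4 kN·m
  R_B = -6M₀ab/L³ = -6·12·(16/3)·(8/3)/8³ = -2 kN
  M_B = M₀a(2b-a)/L² = 12·(16/3)·(2·(8/3)-(16/3))/8² = 0 kN·m
Load 3 — uniform load w=6 kN/m over full span:
  R_A = wL/2 = 6·8/2 = 24 kN
  M_A = wL²/12 = 6·8²/12 = 32 kN·m
  R_B = wL/2 = 6·8/2 = 24 kN
  M_B = -wL²/12 = -6·8²/12 = -32 kN·m
Load 4 — applied couple M₀=18 kN·m at a=8/3 m (b=L-a=16/3):
  R_A = 6M₀ab/L³ = 6·18·(8/3)·(16/3)/8³ = 3 kN
  M_A = M₀b(2a-b)/L² = 18·(16/3)·(2·(8/3)-(16/3))/8² = 0 kN·m
  R_B = -6M₀ab/L³ = -6·18·(8/3)·(16/3)/8³ = -3 kN
  M_B = M₀a(2b-a)/L² = 18·(8/3)·(2·(16/3)-(8/3))/8² = 6 kN·m
Superposition: R_A = 41/2 kN, M_A = 19 kN·m, R_B = 21/2 kN, M_B = -9 kN·m

R_A = 41/2 kN, M_A = 19 kN·m, R_B = 21/2 kN, M_B = -9 kN·m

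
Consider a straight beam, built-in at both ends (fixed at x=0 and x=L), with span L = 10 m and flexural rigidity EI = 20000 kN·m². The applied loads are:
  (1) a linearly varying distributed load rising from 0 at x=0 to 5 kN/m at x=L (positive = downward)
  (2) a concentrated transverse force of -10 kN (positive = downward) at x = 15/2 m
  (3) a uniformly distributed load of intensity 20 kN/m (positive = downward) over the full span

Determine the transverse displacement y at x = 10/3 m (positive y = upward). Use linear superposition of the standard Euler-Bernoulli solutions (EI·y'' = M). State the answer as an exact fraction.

Load 1 — triangular load w₀=5 kN/m (0→w₀ over full span):
  y_1 = -w₀x²(L-x)²(x+2L)/(120LEI) = -5·(10/3)²·(10-(10/3))²·((10/3)+2·10)/(120·10·20000) = -7/2916 m
Load 2 — point force P=-10 kN at a=15/2 m (b=L-a=5/2):
  y_2 = -Pb²x²(3aL-(3a+b)x)/(6L³EI)  [x≤a] = -(-10)·(5/2)²·(10/3)²·(3·(15/2)·10-(3·(15/2)+(5/2))·(10/3))/(6·10³·20000) = 17/20736 m
Load 3 — uniform load w=20 kN/m over full span:
  y_3 = -wx²(L-x)²/(24EI) = -20·(10/3)²·(10-(10/3))²/(24·20000) = -5/243 m
Superposition: y = Σ y_i = -4135/186624 m ≈ -0.022157 m

y(10/3) = -4135/186624 m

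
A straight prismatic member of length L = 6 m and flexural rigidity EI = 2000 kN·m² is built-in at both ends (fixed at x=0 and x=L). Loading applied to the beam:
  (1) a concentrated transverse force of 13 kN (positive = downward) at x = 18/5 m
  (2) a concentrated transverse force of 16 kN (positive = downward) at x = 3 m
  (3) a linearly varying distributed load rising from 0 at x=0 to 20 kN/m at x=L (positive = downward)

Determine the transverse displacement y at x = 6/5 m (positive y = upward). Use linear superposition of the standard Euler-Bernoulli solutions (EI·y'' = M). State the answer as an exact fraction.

Load 1 — point force P=13 kN at a=18/5 m (b=L-a=12/5):
  y_1 = -Pb²x²(3aL-(3a+b)x)/(6L³EI)  [x≤a] = -13·(12/5)²·(6/5)²·(3·(18/5)·6-(3·(18/5)+(12/5))·(6/5))/(6·6³·2000) = -3978/1953125 m
Load 2 — point force P=16 kN at a=3 m (b=L-a=3):
  y_2 = -Pb²x²(3aL-(3a+b)x)/(6L³EI)  [x≤a] = -16·3²·(6/5)²·(3·3·6-(3·3+3)·(6/5))/(6·6³·2000) = -99/31250 m
Load 3 — triangular load w₀=20 kN/m (0→w₀ over full span):
  y_3 = -w₀x²(L-x)²(x+2L)/(120LEI) = -20·(6/5)²·(6-(6/5))²·((6/5)+2·6)/(120·6·2000) = -2376/390625 m
Superposition: y = Σ y_i = -44091/3906250 m ≈ -0.011287 m

y(6/5) = -44091/3906250 m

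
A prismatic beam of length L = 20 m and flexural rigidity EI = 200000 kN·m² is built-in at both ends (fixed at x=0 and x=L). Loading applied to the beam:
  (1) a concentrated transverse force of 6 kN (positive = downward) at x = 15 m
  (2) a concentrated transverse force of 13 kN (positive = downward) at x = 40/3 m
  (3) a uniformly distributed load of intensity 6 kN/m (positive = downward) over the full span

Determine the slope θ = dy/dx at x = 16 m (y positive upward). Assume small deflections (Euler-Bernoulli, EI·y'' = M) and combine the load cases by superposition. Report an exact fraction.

θ(16) = 13177/5400000 rad

Load 1 — point force P=6 kN at a=15 m (b=L-a=5):
  θ_1 = Pa²(L-x)(2bL-(3b+a)(L-x))/(2L³EI)  [x>a] = 6·15²·(20-16)·(2·5·20-(3·5+15)·(20-16))/(2·20³·200000) = 27/200000 rad
Load 2 — point force P=13 kN at a=40/3 m (b=L-a=20/3):
  θ_2 = Pa²(L-x)(2bL-(3b+a)(L-x))/(2L³EI)  [x>a] = 13·(40/3)²·(20-16)·(2·(20/3)·20-(3·(20/3)+(40/3))·(20-16))/(2·20³·200000) = 13/33750 rad
Load 3 — uniform load w=6 kN/m over full span:
  θ_3 = -wx(L-x)(L-2x)/(12EI) = -6·16·(20-16)·(20-2·16)/(12·200000) = 6/3125 rad
Superposition: θ = Σ θ_i = 13177/5400000 rad ≈ 0.002440 rad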